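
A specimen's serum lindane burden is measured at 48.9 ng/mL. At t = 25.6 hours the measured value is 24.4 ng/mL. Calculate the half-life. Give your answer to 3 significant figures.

A/A₀ = 24.4/48.9 ≈ 0.49898.
n = log₂(2.0041) ≈ 1.003 half-lives elapsed in 25.6 hours.
t½ = 25.6/1.003 ≈ 25.525 hours.

25.5 hours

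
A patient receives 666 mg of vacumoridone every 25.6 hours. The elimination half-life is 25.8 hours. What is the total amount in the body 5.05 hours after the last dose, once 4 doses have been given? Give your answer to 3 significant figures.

The 4 doses were given 81.85, 56.25, 30.65, 5.05 hours ago.
Total = 666·(1/2)^(81.85/25.8) + 666·(1/2)^(56.25/25.8) + 666·(1/2)^(30.65/25.8) + 666·(1/2)^(5.05/25.8)
      = 73.869 + 146.95 + 292.32 + 581.5 ≈ 1094.6 mg.

1090 mg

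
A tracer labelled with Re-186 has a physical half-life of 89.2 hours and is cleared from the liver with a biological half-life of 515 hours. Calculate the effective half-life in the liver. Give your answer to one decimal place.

76.0 hours

1/t_eff = 1/t_phys + 1/t_biol = 1/89.2 + 1/515 = 0.013153 per hour.
t_eff = 89.2 × 515 / (89.2 + 515) ≈ 76.031 hours.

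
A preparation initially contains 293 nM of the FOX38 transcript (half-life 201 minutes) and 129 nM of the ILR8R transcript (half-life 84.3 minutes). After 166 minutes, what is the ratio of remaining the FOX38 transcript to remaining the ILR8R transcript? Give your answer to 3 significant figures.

FOX38 transcript: 293 × (1/2)^(166/201) = 293 × (1/2)^0.82587 ≈ 165.29 nM.
ILR8R transcript: 129 × (1/2)^(166/84.3) = 129 × (1/2)^1.9692 ≈ 32.947 nM.
Ratio ≈ 165.29 / 32.947 ≈ 5.017.

5.02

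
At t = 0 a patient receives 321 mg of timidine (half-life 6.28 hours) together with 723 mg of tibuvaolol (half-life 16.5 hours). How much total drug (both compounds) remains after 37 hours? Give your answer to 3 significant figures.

158 mg

timidine: 321 × (1/2)^(37/6.28) = 321 × (1/2)^5.8917 ≈ 5.4066 mg.
tibuvaolol: 723 × (1/2)^(37/16.5) = 723 × (1/2)^2.2424 ≈ 152.79 mg.
Total = 5.4066 + 152.79 ≈ 158.2 mg.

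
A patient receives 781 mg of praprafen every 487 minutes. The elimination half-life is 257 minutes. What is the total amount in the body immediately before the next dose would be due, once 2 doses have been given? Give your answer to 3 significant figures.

266 mg

The 2 doses were given 974, 487 minutes ago.
Total = 781·(1/2)^(974/257) + 781·(1/2)^(487/257)
      = 56.465 + 210 ≈ 266.46 mg.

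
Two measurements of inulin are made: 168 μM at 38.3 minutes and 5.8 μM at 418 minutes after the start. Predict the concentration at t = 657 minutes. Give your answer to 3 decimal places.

0.697 μM

Over Δt = 418 − 38.3 = 379.7 minutes, the level fell by a factor of 168/5.8 ≈ 28.966.
n = log₂(28.966) ≈ 4.8563 half-lives, so t½ = 379.7/4.8563 ≈ 78.188 minutes.
From t = 418 to t = 657: 5.8 × (1/2)^((657−418)/78.188) ≈ 0.69704 μM.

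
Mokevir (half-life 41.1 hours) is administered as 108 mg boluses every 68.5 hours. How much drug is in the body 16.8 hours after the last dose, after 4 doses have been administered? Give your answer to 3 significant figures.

118 mg

The 4 doses were given 222.3, 153.8, 85.3, 16.8 hours ago.
Total = 108·(1/2)^(222.3/41.1) + 108·(1/2)^(153.8/41.1) + 108·(1/2)^(85.3/41.1) + 108·(1/2)^(16.8/41.1)
      = 2.5423 + 8.0713 + 25.625 + 81.353 ≈ 117.59 mg.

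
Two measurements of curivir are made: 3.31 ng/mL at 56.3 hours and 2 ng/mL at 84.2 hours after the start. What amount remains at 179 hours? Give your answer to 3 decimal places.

Over Δt = 84.2 − 56.3 = 27.9 hours, the level fell by a factor of 3.31/2 ≈ 1.655.
n = log₂(1.655) ≈ 0.72683 half-lives, so t½ = 27.9/0.72683 ≈ 38.386 hours.
From t = 84.2 to t = 179: 2 × (1/2)^((179−84.2)/38.386) ≈ 0.36107 ng/mL.

0.361 ng/mL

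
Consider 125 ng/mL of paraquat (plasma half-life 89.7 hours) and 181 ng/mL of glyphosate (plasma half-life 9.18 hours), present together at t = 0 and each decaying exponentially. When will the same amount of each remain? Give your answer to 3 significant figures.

Set 125·(1/2)^(t/89.7) = 181·(1/2)^(t/9.18).
Taking log₂: log₂(125/181) = t·(1/89.7 − 1/9.18).
log₂(0.69061) = -0.53406; 1/89.7 − 1/9.18 = -0.097784.
t = -0.53406 / -0.097784 ≈ 5.4616 hours.

5.46 hours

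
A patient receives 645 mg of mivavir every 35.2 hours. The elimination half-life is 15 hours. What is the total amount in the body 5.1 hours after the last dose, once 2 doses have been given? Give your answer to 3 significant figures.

The 2 doses were given 40.3, 5.1 hours ago.
Total = 645·(1/2)^(40.3/15) + 645·(1/2)^(5.1/15)
      = 100.18 + 509.58 ≈ 609.76 mg.

610 mg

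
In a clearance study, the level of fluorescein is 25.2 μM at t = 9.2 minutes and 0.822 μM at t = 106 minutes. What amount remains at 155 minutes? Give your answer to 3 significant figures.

0.145 μM

Over Δt = 106 − 9.2 = 96.8 minutes, the level fell by a factor of 25.2/0.822 ≈ 30.657.
n = log₂(30.657) ≈ 4.9381 half-lives, so t½ = 96.8/4.9381 ≈ 19.603 minutes.
From t = 106 to t = 155: 0.822 × (1/2)^((155−106)/19.603) ≈ 0.14534 μM.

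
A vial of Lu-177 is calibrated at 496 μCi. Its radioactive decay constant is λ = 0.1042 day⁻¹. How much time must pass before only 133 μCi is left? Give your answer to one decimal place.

t½ = ln 2 / λ = 0.69315 / 0.1042 ≈ 6.6521 days.
Fraction remaining = 133/496 ≈ 0.26815.
n = log₂(496/133) = ln(3.7293)/ln 2 ≈ 1.8989 half-lives.
t = n × t½ = 1.8989 × 6.6521 ≈ 12.632 days.

12.6 days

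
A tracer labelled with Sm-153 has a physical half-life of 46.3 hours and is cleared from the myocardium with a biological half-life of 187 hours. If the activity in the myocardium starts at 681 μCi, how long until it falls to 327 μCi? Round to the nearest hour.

1/t_eff = 1/t_phys + 1/t_biol = 1/46.3 + 1/187 = 0.026946 per hour.
t_eff = 46.3 × 187 / (46.3 + 187) ≈ 37.111 hours.
n = log₂(681/327) ≈ 1.0584; t = 1.0584 × 37.111 ≈ 39.277 hours.

39 hours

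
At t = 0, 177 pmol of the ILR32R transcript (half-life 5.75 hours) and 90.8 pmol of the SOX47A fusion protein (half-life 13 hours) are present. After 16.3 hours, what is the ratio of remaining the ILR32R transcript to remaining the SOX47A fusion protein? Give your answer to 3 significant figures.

ILR32R transcript: 177 × (1/2)^(16.3/5.75) = 177 × (1/2)^2.8348 ≈ 24.81 pmol.
SOX47A fusion protein: 90.8 × (1/2)^(16.3/13) = 90.8 × (1/2)^1.2538 ≈ 38.075 pmol.
Ratio ≈ 24.81 / 38.075 ≈ 0.6516.

0.652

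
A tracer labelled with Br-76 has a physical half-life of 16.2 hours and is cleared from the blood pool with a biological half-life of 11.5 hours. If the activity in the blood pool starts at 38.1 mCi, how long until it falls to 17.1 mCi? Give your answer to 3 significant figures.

7.77 hours

1/t_eff = 1/t_phys + 1/t_biol = 1/16.2 + 1/11.5 = 0.14868 per hour.
t_eff = 16.2 × 11.5 / (16.2 + 11.5) ≈ 6.7256 hours.
n = log₂(38.1/17.1) ≈ 1.1558; t = 1.1558 × 6.7256 ≈ 7.7734 hours.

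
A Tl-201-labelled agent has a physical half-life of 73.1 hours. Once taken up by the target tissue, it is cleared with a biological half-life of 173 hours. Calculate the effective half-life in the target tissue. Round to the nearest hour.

1/t_eff = 1/t_phys + 1/t_biol = 1/73.1 + 1/173 = 0.01946 per hour.
t_eff = 73.1 × 173 / (73.1 + 173) ≈ 51.387 hours.

51 hours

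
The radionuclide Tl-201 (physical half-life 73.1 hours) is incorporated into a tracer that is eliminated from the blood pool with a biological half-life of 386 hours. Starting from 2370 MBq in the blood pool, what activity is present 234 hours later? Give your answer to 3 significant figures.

169 MBq

1/t_eff = 1/t_phys + 1/t_biol = 1/73.1 + 1/386 = 0.016271 per hour.
t_eff = 73.1 × 386 / (73.1 + 386) ≈ 61.461 hours.
Remaining = 2370 × (1/2)^(234/61.461) = 2370 × (1/2)^3.8073 ≈ 169.29 MBq.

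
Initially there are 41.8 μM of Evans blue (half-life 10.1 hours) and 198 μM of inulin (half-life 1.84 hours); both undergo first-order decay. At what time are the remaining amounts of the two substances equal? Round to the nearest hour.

5 hours

Set 41.8·(1/2)^(t/10.1) = 198·(1/2)^(t/1.84).
Taking log₂: log₂(41.8/198) = t·(1/10.1 − 1/1.84).
log₂(0.21111) = -2.2439; 1/10.1 − 1/1.84 = -0.44447.
t = -2.2439 / -0.44447 ≈ 5.0486 hours.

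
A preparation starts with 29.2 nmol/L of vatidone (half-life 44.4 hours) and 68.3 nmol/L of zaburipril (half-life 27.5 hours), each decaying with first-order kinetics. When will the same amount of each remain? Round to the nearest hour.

Set 29.2·(1/2)^(t/44.4) = 68.3·(1/2)^(t/27.5).
Taking log₂: log₂(29.2/68.3) = t·(1/44.4 − 1/27.5).
log₂(0.42753) = -1.2259; 1/44.4 − 1/27.5 = -0.013841.
t = -1.2259 / -0.013841 ≈ 88.571 hours.

89 hours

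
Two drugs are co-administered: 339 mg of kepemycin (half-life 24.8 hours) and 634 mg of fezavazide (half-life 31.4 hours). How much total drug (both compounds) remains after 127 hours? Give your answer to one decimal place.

48.2 mg

kepemycin: 339 × (1/2)^(127/24.8) = 339 × (1/2)^5.121 ≈ 9.7417 mg.
fezavazide: 634 × (1/2)^(127/31.4) = 634 × (1/2)^4.0446 ≈ 38.419 mg.
Total = 9.7417 + 38.419 ≈ 48.161 mg.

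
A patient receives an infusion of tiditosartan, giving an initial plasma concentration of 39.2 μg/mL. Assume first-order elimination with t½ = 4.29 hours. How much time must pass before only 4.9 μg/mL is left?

12.87 hours

4.9/39.2 = 1/8, so 3 half-lives have elapsed.
t = 3 × 4.29 = 12.87 hours.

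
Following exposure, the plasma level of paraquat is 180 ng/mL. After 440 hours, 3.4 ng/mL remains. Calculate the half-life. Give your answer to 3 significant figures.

76.8 hours

A/A₀ = 3.4/180 ≈ 0.018889.
n = log₂(52.941) ≈ 5.7263 half-lives elapsed in 440 hours.
t½ = 440/5.7263 ≈ 76.838 hours.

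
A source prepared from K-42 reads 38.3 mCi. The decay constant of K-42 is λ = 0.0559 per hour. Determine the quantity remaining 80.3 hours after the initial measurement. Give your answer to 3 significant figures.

t½ = ln 2 / λ = 0.69315 / 0.0559 ≈ 12.4 hours.
Number of half-lives: n = 80.3/12.4 ≈ 6.4759.
Remaining = 38.3 × (1/2)^6.4759 = 38.3 × 0.011234 ≈ 0.43028 mCi.

0.430 mCi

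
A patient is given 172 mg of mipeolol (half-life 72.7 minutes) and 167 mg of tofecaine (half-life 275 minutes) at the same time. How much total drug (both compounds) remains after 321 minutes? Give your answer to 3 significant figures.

mipeolol: 172 × (1/2)^(321/72.7) = 172 × (1/2)^4.4154 ≈ 8.0604 mg.
tofecaine: 167 × (1/2)^(321/275) = 167 × (1/2)^1.1673 ≈ 74.359 mg.
Total = 8.0604 + 74.359 ≈ 82.419 mg.

82.4 mg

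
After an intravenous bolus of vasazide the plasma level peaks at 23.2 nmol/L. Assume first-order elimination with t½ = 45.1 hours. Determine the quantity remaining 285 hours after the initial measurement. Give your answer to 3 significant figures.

0.291 nmol/L

Number of half-lives: n = 285/45.1 ≈ 6.3193.
Remaining = 23.2 × (1/2)^6.3193 = 23.2 × 0.012523 ≈ 0.29053 nmol/L.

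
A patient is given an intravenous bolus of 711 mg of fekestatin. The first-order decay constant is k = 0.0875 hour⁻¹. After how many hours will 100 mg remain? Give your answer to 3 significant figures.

22.4 hours

t½ = ln 2 / k = 0.69315 / 0.0875 ≈ 7.9217 hours.
Fraction remaining = 100/711 ≈ 0.14065.
n = log₂(711/100) = ln(7.11)/ln 2 ≈ 2.8298 half-lives.
t = n × t½ = 2.8298 × 7.9217 ≈ 22.417 hours.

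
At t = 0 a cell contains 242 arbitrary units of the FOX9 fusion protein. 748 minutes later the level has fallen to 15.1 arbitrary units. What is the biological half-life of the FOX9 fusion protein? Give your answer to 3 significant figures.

187 minutes

A/A₀ = 15.1/242 ≈ 0.062397.
n = log₂(16.026) ≈ 4.0024 half-lives elapsed in 748 minutes.
t½ = 748/4.0024 ≈ 186.89 minutes.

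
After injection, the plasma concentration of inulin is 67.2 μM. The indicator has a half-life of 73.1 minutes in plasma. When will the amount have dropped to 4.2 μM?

4.2/67.2 = 1/16, so 4 half-lives have elapsed.
t = 4 × 73.1 = 292.4 minutes.

292.4 minutes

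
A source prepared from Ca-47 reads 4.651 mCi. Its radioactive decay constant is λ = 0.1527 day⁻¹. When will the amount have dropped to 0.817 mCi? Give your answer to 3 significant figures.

t½ = ln 2 / λ = 0.69315 / 0.1527 ≈ 4.5393 days.
Fraction remaining = 0.817/4.651 ≈ 0.17566.
n = log₂(4.651/0.817) = ln(5.6928)/ln 2 ≈ 2.5091 half-lives.
t = n × t½ = 2.5091 × 4.5393 ≈ 11.39 days.

11.4 days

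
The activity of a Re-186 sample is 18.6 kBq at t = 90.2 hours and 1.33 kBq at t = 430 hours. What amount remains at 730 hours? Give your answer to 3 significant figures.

Over Δt = 430 − 90.2 = 339.8 hours, the level fell by a factor of 18.6/1.33 ≈ 13.985.
n = log₂(13.985) ≈ 3.8058 half-lives, so t½ = 339.8/3.8058 ≈ 89.285 hours.
From t = 430 to t = 730: 1.33 × (1/2)^((730−430)/89.285) ≈ 0.12953 kBq.

0.130 kBq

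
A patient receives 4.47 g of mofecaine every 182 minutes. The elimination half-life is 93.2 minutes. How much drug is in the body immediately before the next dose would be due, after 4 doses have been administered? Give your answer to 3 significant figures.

The 4 doses were given 728, 546, 364, 182 minutes ago.
Total = 4.47·(1/2)^(728/93.2) + 4.47·(1/2)^(546/93.2) + 4.47·(1/2)^(364/93.2) + 4.47·(1/2)^(182/93.2)
      = 0.019903 + 0.077048 + 0.29827 + 1.1547 ≈ 1.5499 g.

1.55 g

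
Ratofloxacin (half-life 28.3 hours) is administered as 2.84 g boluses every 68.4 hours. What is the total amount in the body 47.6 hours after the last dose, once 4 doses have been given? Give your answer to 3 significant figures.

1.09 g

The 4 doses were given 252.8, 184.4, 116, 47.6 hours ago.
Total = 2.84·(1/2)^(252.8/28.3) + 2.84·(1/2)^(184.4/28.3) + 2.84·(1/2)^(116/28.3) + 2.84·(1/2)^(47.6/28.3)
      = 0.0058111 + 0.031034 + 0.16574 + 0.8851 ≈ 1.0877 g.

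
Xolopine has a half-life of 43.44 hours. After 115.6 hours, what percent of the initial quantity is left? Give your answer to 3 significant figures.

15.8%

n = 115.6/43.44 ≈ 2.6611 half-lives.
Fraction remaining = (1/2)^2.6611 ≈ 0.15809, i.e. 15.809%.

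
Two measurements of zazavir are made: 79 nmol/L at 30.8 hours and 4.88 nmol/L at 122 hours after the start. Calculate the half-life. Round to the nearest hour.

Over Δt = 122 − 30.8 = 91.2 hours, the level fell by a factor of 79/4.88 ≈ 16.189.
n = log₂(16.189) ≈ 4.0169 half-lives, so t½ = 91.2/4.0169 ≈ 22.704 hours.

23 hours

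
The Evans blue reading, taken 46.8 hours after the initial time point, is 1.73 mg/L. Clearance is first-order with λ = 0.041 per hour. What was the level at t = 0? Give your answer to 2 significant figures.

12 mg/L

t½ = ln 2 / λ = 0.69315 / 0.041 ≈ 16.906 hours.
Number of half-lives elapsed: n = 46.8/16.906 ≈ 2.7682.
A₀ = A × 2^n = 1.73 × 2^2.7682 = 1.73 × 6.8128 ≈ 11.786 mg/L.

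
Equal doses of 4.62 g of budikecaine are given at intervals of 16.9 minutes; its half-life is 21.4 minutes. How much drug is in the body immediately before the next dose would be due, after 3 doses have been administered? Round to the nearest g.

5 g

The 3 doses were given 50.7, 33.8, 16.9 minutes ago.
Total = 4.62·(1/2)^(50.7/21.4) + 4.62·(1/2)^(33.8/21.4) + 4.62·(1/2)^(16.9/21.4)
      = 0.89424 + 1.5459 + 2.6725 ≈ 5.1126 g.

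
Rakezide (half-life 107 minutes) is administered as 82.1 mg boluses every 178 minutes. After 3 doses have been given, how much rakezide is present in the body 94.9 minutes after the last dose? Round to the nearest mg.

63 mg

The 3 doses were given 450.9, 272.9, 94.9 minutes ago.
Total = 82.1·(1/2)^(450.9/107) + 82.1·(1/2)^(272.9/107) + 82.1·(1/2)^(94.9/107)
      = 4.4238 + 14.014 + 44.397 ≈ 62.835 mg.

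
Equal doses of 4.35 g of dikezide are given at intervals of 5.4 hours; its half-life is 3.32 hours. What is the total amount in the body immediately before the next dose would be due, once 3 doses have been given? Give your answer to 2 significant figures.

2.0 g

The 3 doses were given 16.2, 10.8, 5.4 hours ago.
Total = 4.35·(1/2)^(16.2/3.32) + 4.35·(1/2)^(10.8/3.32) + 4.35·(1/2)^(5.4/3.32)
      = 0.14778 + 0.45628 + 1.4088 ≈ 2.0129 g.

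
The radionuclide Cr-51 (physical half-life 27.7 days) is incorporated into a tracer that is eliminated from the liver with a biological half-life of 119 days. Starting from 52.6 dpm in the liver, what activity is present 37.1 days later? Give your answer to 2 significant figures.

17 dpm

1/t_eff = 1/t_phys + 1/t_biol = 1/27.7 + 1/119 = 0.044504 per day.
t_eff = 27.7 × 119 / (27.7 + 119) ≈ 22.47 days.
Remaining = 52.6 × (1/2)^(37.1/22.47) = 52.6 × (1/2)^1.6511 ≈ 16.748 dpm.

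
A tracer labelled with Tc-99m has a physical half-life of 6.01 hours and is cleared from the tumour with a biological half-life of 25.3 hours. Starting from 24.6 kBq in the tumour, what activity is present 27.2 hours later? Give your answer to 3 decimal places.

0.507 kBq

1/t_eff = 1/t_phys + 1/t_biol = 1/6.01 + 1/25.3 = 0.20592 per hour.
t_eff = 6.01 × 25.3 / (6.01 + 25.3) ≈ 4.8564 hours.
Remaining = 24.6 × (1/2)^(27.2/4.8564) = 24.6 × (1/2)^5.6009 ≈ 0.50687 kBq.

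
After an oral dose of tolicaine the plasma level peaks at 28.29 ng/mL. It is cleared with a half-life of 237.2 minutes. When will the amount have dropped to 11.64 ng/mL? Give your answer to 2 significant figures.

300 minutes

Fraction remaining = 11.64/28.29 ≈ 0.41145.
n = log₂(28.29/11.64) = ln(2.4304)/ln 2 ≈ 1.2812 half-lives.
t = n × t½ = 1.2812 × 237.2 ≈ 303.9 minutes.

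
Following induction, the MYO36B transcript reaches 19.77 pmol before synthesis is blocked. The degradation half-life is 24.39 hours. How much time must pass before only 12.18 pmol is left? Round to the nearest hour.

17 hours

Fraction remaining = 12.18/19.77 ≈ 0.61608.
n = log₂(19.77/12.18) = ln(1.6232)/ln 2 ≈ 0.6988 half-lives.
t = n × t½ = 0.6988 × 24.39 ≈ 17.044 hours.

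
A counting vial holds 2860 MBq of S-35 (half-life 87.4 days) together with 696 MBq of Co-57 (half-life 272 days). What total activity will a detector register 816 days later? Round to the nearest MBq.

S-35: 2860 × (1/2)^(816/87.4) = 2860 × (1/2)^9.3364 ≈ 4.4242 MBq.
Co-57: 696 × (1/2)^(816/272) = 696 × (1/2)^3 ≈ 87 MBq.
Total = 4.4242 + 87 ≈ 91.424 MBq.

91 MBq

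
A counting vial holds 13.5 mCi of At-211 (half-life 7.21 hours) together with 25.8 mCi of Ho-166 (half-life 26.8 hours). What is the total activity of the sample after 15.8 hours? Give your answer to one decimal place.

At-211: 13.5 × (1/2)^(15.8/7.21) = 13.5 × (1/2)^2.1914 ≈ 2.9557 mCi.
Ho-166: 25.8 × (1/2)^(15.8/26.8) = 25.8 × (1/2)^0.58955 ≈ 17.145 mCi.
Total = 2.9557 + 17.145 ≈ 20.101 mCi.

20.1 mCi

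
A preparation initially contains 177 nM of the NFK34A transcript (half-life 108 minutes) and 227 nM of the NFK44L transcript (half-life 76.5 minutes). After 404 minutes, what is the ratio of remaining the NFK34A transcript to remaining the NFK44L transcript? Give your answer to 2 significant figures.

2.3

NFK34A transcript: 177 × (1/2)^(404/108) = 177 × (1/2)^3.7407 ≈ 13.24 nM.
NFK44L transcript: 227 × (1/2)^(404/76.5) = 227 × (1/2)^5.281 ≈ 5.8381 nM.
Ratio ≈ 13.24 / 5.8381 ≈ 2.2679.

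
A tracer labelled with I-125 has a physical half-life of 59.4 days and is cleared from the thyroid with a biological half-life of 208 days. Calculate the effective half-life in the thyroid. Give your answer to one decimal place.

1/t_eff = 1/t_phys + 1/t_biol = 1/59.4 + 1/208 = 0.021643 per day.
t_eff = 59.4 × 208 / (59.4 + 208) ≈ 46.205 days.

46.2 days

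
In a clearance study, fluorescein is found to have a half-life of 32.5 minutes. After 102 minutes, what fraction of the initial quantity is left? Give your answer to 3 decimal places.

n = 102/32.5 ≈ 3.1385 half-lives.
Fraction remaining = (1/2)^3.1385 ≈ 0.11356.

0.114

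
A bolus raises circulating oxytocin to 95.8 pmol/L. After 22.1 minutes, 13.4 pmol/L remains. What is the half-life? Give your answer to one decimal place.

7.8 minutes

A/A₀ = 13.4/95.8 ≈ 0.13987.
n = log₂(7.1493) ≈ 2.8378 half-lives elapsed in 22.1 minutes.
t½ = 22.1/2.8378 ≈ 7.7877 minutes.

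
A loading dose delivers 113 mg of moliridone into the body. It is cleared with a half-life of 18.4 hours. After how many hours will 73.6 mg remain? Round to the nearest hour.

Fraction remaining = 73.6/113 ≈ 0.65133.
n = log₂(113/73.6) = ln(1.5353)/ln 2 ≈ 0.61855 half-lives.
t = n × t½ = 0.61855 × 18.4 ≈ 11.381 hours.

11 hours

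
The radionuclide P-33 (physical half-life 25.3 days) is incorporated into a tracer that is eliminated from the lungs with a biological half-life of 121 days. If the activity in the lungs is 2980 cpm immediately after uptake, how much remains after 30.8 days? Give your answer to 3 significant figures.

1070 cpm

1/t_eff = 1/t_phys + 1/t_biol = 1/25.3 + 1/121 = 0.04779 per day.
t_eff = 25.3 × 121 / (25.3 + 121) ≈ 20.925 days.
Remaining = 2980 × (1/2)^(30.8/20.925) = 2980 × (1/2)^1.4719 ≈ 1074.3 cpm.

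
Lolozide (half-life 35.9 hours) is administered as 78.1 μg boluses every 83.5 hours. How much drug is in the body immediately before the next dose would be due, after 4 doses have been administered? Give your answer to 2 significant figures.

The 4 doses were given 334, 250.5, 167, 83.5 hours ago.
Total = 78.1·(1/2)^(334/35.9) + 78.1·(1/2)^(250.5/35.9) + 78.1·(1/2)^(167/35.9) + 78.1·(1/2)^(83.5/35.9)
      = 0.12359 + 0.61965 + 3.1068 + 15.577 ≈ 19.427 μg.

19 μg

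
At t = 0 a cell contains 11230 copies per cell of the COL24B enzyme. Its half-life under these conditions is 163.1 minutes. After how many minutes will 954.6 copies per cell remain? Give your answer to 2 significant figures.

580 minutes

Fraction remaining = 954.6/11230 ≈ 0.085004.
n = log₂(11230/954.6) = ln(11.764)/ln 2 ≈ 3.5563 half-lives.
t = n × t½ = 3.5563 × 163.1 ≈ 580.04 minutes.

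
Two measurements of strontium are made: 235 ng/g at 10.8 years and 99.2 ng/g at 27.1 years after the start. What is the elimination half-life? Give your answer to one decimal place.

13.1 years

Over Δt = 27.1 − 10.8 = 16.3 years, the level fell by a factor of 235/99.2 ≈ 2.369.
n = log₂(2.369) ≈ 1.2442 half-lives, so t½ = 16.3/1.2442 ≈ 13.1 years.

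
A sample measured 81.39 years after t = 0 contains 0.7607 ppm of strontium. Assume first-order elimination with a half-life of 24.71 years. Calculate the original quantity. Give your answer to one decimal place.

7.5 ppm

Number of half-lives elapsed: n = 81.39/24.71 ≈ 3.2938.
A₀ = A × 2^n = 0.7607 × 2^3.2938 = 0.7607 × 9.807 ≈ 7.4602 ppm.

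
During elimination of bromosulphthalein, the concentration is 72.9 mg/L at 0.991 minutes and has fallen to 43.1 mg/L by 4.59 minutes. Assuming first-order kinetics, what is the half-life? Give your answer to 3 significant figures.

4.75 minutes

Over Δt = 4.59 − 0.991 = 3.599 minutes, the level fell by a factor of 72.9/43.1 ≈ 1.6914.
n = log₂(1.6914) ≈ 0.75823 half-lives, so t½ = 3.599/0.75823 ≈ 4.7466 minutes.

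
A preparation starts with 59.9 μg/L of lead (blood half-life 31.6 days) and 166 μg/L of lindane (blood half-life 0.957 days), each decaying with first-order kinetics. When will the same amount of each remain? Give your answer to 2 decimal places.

Set 59.9·(1/2)^(t/31.6) = 166·(1/2)^(t/0.957).
Taking log₂: log₂(59.9/166) = t·(1/31.6 − 1/0.957).
log₂(0.36084) = -1.4706; 1/31.6 − 1/0.957 = -1.0133.
t = -1.4706 / -1.0133 ≈ 1.4513 days.

1.45 days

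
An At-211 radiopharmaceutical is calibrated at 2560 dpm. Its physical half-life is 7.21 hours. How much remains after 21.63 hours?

Elapsed time is 3 half-lives (21.63/7.21).
Each half-life halves the amount: 2560 × (1/2)^3 = 2560/8 = 320 dpm.

320 dpm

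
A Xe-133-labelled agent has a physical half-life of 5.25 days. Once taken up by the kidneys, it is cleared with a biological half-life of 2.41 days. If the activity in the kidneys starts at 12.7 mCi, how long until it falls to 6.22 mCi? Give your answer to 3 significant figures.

1/t_eff = 1/t_phys + 1/t_biol = 1/5.25 + 1/2.41 = 0.60541 per day.
t_eff = 5.25 × 2.41 / (5.25 + 2.41) ≈ 1.6518 days.
n = log₂(12.7/6.22) ≈ 1.0298; t = 1.0298 × 1.6518 ≈ 1.7011 days.

1.70 days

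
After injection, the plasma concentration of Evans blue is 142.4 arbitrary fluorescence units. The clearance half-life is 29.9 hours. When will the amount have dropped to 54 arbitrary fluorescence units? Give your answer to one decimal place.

Fraction remaining = 54/142.4 ≈ 0.37921.
n = log₂(142.4/54) = ln(2.637)/ln 2 ≈ 1.3989 half-lives.
t = n × t½ = 1.3989 × 29.9 ≈ 41.828 hours.

41.8 hours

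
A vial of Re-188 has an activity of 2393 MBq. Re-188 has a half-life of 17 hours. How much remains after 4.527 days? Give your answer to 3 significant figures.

28.5 MBq

Convert the elapsed time: 4.527 days = 108.648 hours.
Number of half-lives: n = 108.648/17 ≈ 6.3911.
Remaining = 2393 × (1/2)^6.3911 = 2393 × 0.011915 ≈ 28.513 MBq.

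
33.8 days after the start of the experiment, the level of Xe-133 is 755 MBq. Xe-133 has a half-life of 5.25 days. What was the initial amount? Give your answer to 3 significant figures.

65500 MBq

Number of half-lives elapsed: n = 33.8/5.25 ≈ 6.4381.
A₀ = A × 2^n = 755 × 2^6.4381 = 755 × 86.708 ≈ 65465 MBq.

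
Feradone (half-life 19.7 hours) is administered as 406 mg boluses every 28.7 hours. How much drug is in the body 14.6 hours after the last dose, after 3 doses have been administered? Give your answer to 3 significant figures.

The 3 doses were given 72, 43.3, 14.6 hours ago.
Total = 406·(1/2)^(72/19.7) + 406·(1/2)^(43.3/19.7) + 406·(1/2)^(14.6/19.7)
      = 32.234 + 88.485 + 242.9 ≈ 363.62 mg.

364 mg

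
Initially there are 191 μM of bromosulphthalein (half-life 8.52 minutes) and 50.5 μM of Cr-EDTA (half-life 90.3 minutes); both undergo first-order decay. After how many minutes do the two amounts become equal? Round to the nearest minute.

18 minutes

Set 191·(1/2)^(t/8.52) = 50.5·(1/2)^(t/90.3).
Taking log₂: log₂(191/50.5) = t·(1/8.52 − 1/90.3).
log₂(3.7822) = 1.9192; 1/8.52 − 1/90.3 = 0.1063.
t = 1.9192 / 0.1063 ≈ 18.055 minutes.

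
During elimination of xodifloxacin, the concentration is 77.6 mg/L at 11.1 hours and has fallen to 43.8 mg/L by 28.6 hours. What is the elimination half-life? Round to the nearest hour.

Over Δt = 28.6 − 11.1 = 17.5 hours, the level fell by a factor of 77.6/43.8 ≈ 1.7717.
n = log₂(1.7717) ≈ 0.82513 half-lives, so t½ = 17.5/0.82513 ≈ 21.209 hours.

21 hours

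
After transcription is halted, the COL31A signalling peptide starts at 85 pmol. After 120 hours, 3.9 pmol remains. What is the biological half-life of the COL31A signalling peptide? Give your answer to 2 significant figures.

27 hours

A/A₀ = 3.9/85 ≈ 0.045882.
n = log₂(21.795) ≈ 4.4459 half-lives elapsed in 120 hours.
t½ = 120/4.4459 ≈ 26.991 hours.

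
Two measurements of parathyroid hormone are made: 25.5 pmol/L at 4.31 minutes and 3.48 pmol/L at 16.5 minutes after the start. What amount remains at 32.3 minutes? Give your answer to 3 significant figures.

0.263 pmol/L

Over Δt = 16.5 − 4.31 = 12.19 minutes, the level fell by a factor of 25.5/3.48 ≈ 7.3276.
n = log₂(7.3276) ≈ 2.8733 half-lives, so t½ = 12.19/2.8733 ≈ 4.2425 minutes.
From t = 16.5 to t = 32.3: 3.48 × (1/2)^((32.3−16.5)/4.2425) ≈ 0.26331 pmol/L.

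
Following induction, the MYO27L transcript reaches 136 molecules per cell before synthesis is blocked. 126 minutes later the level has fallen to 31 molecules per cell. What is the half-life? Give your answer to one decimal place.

59.1 minutes

A/A₀ = 31/136 ≈ 0.22794.
n = log₂(4.3871) ≈ 2.1333 half-lives elapsed in 126 minutes.
t½ = 126/2.1333 ≈ 59.064 minutes.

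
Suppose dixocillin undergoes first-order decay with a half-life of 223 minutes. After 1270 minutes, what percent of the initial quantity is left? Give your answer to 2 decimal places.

n = 1270/223 ≈ 5.6951 half-lives.
Fraction remaining = (1/2)^5.6951 ≈ 0.019303, i.e. 1.9303%.

1.93%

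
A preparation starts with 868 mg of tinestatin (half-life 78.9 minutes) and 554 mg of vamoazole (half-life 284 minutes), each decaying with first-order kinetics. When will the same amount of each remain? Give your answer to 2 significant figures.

Set 868·(1/2)^(t/78.9) = 554·(1/2)^(t/284).
Taking log₂: log₂(868/554) = t·(1/78.9 − 1/284).
log₂(1.5668) = 0.64781; 1/78.9 − 1/284 = 0.0091531.
t = 0.64781 / 0.0091531 ≈ 70.774 minutes.

71 minutes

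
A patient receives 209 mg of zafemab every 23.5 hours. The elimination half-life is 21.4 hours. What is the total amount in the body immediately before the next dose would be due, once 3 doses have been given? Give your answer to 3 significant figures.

165 mg

The 3 doses were given 70.5, 47, 23.5 hours ago.
Total = 209·(1/2)^(70.5/21.4) + 209·(1/2)^(47/21.4) + 209·(1/2)^(23.5/21.4)
      = 21.303 + 45.604 + 97.628 ≈ 164.54 mg.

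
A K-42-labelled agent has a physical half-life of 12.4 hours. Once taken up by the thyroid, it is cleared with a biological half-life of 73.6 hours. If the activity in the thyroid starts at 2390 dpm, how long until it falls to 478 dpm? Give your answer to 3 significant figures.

24.6 hours

1/t_eff = 1/t_phys + 1/t_biol = 1/12.4 + 1/73.6 = 0.094232 per hour.
t_eff = 12.4 × 73.6 / (12.4 + 73.6) ≈ 10.612 hours.
n = log₂(2390/478) ≈ 2.3219; t = 2.3219 × 10.612 ≈ 24.641 hours.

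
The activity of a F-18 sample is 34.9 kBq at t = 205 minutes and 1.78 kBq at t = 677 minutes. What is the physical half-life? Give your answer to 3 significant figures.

110 minutes

Over Δt = 677 − 205 = 472 minutes, the level fell by a factor of 34.9/1.78 ≈ 19.607.
n = log₂(19.607) ≈ 4.2933 half-lives, so t½ = 472/4.2933 ≈ 109.94 minutes.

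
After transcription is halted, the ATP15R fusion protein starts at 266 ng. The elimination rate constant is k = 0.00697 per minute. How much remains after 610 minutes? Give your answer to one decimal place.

3.8 ng

t½ = ln 2 / k = 0.69315 / 0.00697 ≈ 99.447 minutes.
Number of half-lives: n = 610/99.447 ≈ 6.1339.
Remaining = 266 × (1/2)^6.1339 = 266 × 0.01424 ≈ 3.7878 ng.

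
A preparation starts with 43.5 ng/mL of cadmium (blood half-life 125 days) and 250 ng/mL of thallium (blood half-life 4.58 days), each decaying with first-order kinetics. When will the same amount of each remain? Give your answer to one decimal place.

Set 43.5·(1/2)^(t/125) = 250·(1/2)^(t/4.58).
Taking log₂: log₂(43.5/250) = t·(1/125 − 1/4.58).
log₂(0.174) = -2.5228; 1/125 − 1/4.58 = -0.21034.
t = -2.5228 / -0.21034 ≈ 11.994 days.

12.0 days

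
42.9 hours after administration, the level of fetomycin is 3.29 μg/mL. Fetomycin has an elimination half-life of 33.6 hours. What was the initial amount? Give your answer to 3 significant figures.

Number of half-lives elapsed: n = 42.9/33.6 ≈ 1.2768.
A₀ = A × 2^n = 3.29 × 2^1.2768 = 3.29 × 2.423 ≈ 7.9716 μg/mL.

7.97 μg/mL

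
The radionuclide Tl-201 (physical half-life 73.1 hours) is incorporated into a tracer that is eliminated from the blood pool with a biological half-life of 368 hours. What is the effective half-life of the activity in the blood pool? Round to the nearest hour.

1/t_eff = 1/t_phys + 1/t_biol = 1/73.1 + 1/368 = 0.016397 per hour.
t_eff = 73.1 × 368 / (73.1 + 368) ≈ 60.986 hours.

61 hours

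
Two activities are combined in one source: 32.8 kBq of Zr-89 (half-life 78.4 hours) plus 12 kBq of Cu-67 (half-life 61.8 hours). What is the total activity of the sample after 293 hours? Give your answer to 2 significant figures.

2.9 kBq

Zr-89: 32.8 × (1/2)^(293/78.4) = 32.8 × (1/2)^3.7372 ≈ 2.4595 kBq.
Cu-67: 12 × (1/2)^(293/61.8) = 12 × (1/2)^4.7411 ≈ 0.44871 kBq.
Total = 2.4595 + 0.44871 ≈ 2.9082 kBq.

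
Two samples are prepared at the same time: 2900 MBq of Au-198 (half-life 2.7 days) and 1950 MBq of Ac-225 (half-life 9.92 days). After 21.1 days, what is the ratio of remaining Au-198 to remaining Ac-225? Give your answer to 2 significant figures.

Au-198: 2900 × (1/2)^(21.1/2.7) = 2900 × (1/2)^7.8148 ≈ 12.88 MBq.
Ac-225: 1950 × (1/2)^(21.1/9.92) = 1950 × (1/2)^2.127 ≈ 446.42 MBq.
Ratio ≈ 12.88 / 446.42 ≈ 0.028851.

0.029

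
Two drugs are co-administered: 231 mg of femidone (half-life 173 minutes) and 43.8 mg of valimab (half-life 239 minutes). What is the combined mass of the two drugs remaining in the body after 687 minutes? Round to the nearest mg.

femidone: 231 × (1/2)^(687/173) = 231 × (1/2)^3.9711 ≈ 14.73 mg.
valimab: 43.8 × (1/2)^(687/239) = 43.8 × (1/2)^2.8745 ≈ 5.9727 mg.
Total = 14.73 + 5.9727 ≈ 20.702 mg.

21 mg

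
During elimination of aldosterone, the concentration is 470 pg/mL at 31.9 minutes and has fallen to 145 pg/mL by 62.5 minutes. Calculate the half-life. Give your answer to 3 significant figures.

Over Δt = 62.5 − 31.9 = 30.6 minutes, the level fell by a factor of 470/145 ≈ 3.2414.
n = log₂(3.2414) ≈ 1.6966 half-lives, so t½ = 30.6/1.6966 ≈ 18.036 minutes.

18.0 minutes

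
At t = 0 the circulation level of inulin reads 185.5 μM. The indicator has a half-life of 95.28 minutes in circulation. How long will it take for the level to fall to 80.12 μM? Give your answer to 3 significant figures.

115 minutes

Fraction remaining = 80.12/185.5 ≈ 0.43191.
n = log₂(185.5/80.12) = ln(2.3153)/ln 2 ≈ 1.2112 half-lives.
t = n × t½ = 1.2112 × 95.28 ≈ 115.4 minutes.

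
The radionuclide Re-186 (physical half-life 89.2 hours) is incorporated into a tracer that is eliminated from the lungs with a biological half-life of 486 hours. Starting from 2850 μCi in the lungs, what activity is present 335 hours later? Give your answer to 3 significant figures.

1/t_eff = 1/t_phys + 1/t_biol = 1/89.2 + 1/486 = 0.013268 per hour.
t_eff = 89.2 × 486 / (89.2 + 486) ≈ 75.367 hours.
Remaining = 2850 × (1/2)^(335/75.367) = 2850 × (1/2)^4.4449 ≈ 130.86 μCi.

131 μCi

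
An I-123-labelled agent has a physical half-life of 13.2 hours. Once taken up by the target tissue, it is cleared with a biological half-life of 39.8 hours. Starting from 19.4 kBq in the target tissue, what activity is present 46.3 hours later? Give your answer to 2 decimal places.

0.76 kBq

1/t_eff = 1/t_phys + 1/t_biol = 1/13.2 + 1/39.8 = 0.10088 per hour.
t_eff = 13.2 × 39.8 / (13.2 + 39.8) ≈ 9.9125 hours.
Remaining = 19.4 × (1/2)^(46.3/9.9125) = 19.4 × (1/2)^4.6709 ≈ 0.76159 kBq.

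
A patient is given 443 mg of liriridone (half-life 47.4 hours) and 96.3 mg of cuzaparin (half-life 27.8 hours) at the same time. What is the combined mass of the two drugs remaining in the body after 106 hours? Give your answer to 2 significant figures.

100 mg

liriridone: 443 × (1/2)^(106/47.4) = 443 × (1/2)^2.2363 ≈ 94.019 mg.
cuzaparin: 96.3 × (1/2)^(106/27.8) = 96.3 × (1/2)^3.8129 ≈ 6.8519 mg.
Total = 94.019 + 6.8519 ≈ 100.87 mg.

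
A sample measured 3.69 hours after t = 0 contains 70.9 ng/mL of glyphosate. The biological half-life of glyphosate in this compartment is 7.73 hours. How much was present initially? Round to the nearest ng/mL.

99 ng/mL

Number of half-lives elapsed: n = 3.69/7.73 ≈ 0.47736.
A₀ = A × 2^n = 70.9 × 2^0.47736 = 70.9 × 1.3922 ≈ 98.707 ng/mL.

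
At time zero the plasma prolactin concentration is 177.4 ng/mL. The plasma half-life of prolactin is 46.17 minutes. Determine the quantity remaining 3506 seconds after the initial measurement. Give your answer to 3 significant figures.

Convert the elapsed time: 3506 seconds = 58.4333 minutes.
Number of half-lives: n = 58.4333/46.17 ≈ 1.2656.
Remaining = 177.4 × (1/2)^1.2656 = 177.4 × 0.41592 ≈ 73.785 ng/mL.

73.8 ng/mL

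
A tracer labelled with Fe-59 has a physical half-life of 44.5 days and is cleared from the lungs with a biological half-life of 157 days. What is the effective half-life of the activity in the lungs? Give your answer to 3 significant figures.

34.7 days

1/t_eff = 1/t_phys + 1/t_biol = 1/44.5 + 1/157 = 0.028841 per day.
t_eff = 44.5 × 157 / (44.5 + 157) ≈ 34.672 days.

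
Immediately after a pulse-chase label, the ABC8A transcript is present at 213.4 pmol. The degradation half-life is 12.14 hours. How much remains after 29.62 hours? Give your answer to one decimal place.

39.3 pmol

Number of half-lives: n = 29.62/12.14 ≈ 2.4399.
Remaining = 213.4 × (1/2)^2.4399 = 213.4 × 0.1843 ≈ 39.33 pmol.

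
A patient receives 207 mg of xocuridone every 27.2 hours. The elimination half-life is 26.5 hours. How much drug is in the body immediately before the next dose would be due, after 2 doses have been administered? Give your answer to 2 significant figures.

The 2 doses were given 54.4, 27.2 hours ago.
Total = 207·(1/2)^(54.4/26.5) + 207·(1/2)^(27.2/26.5)
      = 49.889 + 101.62 ≈ 151.51 mg.

150 mg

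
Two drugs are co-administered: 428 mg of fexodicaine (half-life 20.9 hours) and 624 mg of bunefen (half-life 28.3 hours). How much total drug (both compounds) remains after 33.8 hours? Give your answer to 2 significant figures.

410 mg

fexodicaine: 428 × (1/2)^(33.8/20.9) = 428 × (1/2)^1.6172 ≈ 139.51 mg.
bunefen: 624 × (1/2)^(33.8/28.3) = 624 × (1/2)^1.1943 ≈ 272.68 mg.
Total = 139.51 + 272.68 ≈ 412.19 mg.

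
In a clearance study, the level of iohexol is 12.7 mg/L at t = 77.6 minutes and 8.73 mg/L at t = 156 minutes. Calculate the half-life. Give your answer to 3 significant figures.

145 minutes

Over Δt = 156 − 77.6 = 78.4 minutes, the level fell by a factor of 12.7/8.73 ≈ 1.4548.
n = log₂(1.4548) ≈ 0.54077 half-lives, so t½ = 78.4/0.54077 ≈ 144.98 minutes.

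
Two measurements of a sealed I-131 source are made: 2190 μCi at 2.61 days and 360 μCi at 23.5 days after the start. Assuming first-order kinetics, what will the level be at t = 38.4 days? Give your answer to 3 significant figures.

Over Δt = 23.5 − 2.61 = 20.89 days, the level fell by a factor of 2190/360 ≈ 6.0833.
n = log₂(6.0833) ≈ 2.6049 half-lives, so t½ = 20.89/2.6049 ≈ 8.0196 days.
From t = 23.5 to t = 38.4: 360 × (1/2)^((38.4−23.5)/8.0196) ≈ 99.313 μCi.

99.3 μCi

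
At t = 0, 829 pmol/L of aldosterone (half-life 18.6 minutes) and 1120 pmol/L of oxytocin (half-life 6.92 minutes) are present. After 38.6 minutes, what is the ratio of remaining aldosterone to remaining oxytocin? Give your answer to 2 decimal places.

8.39

aldosterone: 829 × (1/2)^(38.6/18.6) = 829 × (1/2)^2.0753 ≈ 196.71 pmol/L.
oxytocin: 1120 × (1/2)^(38.6/6.92) = 1120 × (1/2)^5.578 ≈ 23.446 pmol/L.
Ratio ≈ 196.71 / 23.446 ≈ 8.3902.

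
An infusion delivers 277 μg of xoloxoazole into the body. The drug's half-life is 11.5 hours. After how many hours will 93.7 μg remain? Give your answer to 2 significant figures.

18 hours

Fraction remaining = 93.7/277 ≈ 0.33827.
n = log₂(277/93.7) = ln(2.9562)/ln 2 ≈ 1.5638 half-lives.
t = n × t½ = 1.5638 × 11.5 ≈ 17.983 hours.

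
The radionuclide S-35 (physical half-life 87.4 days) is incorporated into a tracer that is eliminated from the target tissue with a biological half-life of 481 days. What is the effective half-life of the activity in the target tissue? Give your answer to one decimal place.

74.0 days

1/t_eff = 1/t_phys + 1/t_biol = 1/87.4 + 1/481 = 0.013521 per day.
t_eff = 87.4 × 481 / (87.4 + 481) ≈ 73.961 days.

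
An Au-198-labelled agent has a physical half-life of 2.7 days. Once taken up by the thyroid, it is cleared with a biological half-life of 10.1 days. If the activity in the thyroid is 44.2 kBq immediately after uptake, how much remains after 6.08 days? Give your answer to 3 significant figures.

1/t_eff = 1/t_phys + 1/t_biol = 1/2.7 + 1/10.1 = 0.46938 per day.
t_eff = 2.7 × 10.1 / (2.7 + 10.1) ≈ 2.1305 days.
Remaining = 44.2 × (1/2)^(6.08/2.1305) = 44.2 × (1/2)^2.8538 ≈ 6.1141 kBq.

6.11 kBq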